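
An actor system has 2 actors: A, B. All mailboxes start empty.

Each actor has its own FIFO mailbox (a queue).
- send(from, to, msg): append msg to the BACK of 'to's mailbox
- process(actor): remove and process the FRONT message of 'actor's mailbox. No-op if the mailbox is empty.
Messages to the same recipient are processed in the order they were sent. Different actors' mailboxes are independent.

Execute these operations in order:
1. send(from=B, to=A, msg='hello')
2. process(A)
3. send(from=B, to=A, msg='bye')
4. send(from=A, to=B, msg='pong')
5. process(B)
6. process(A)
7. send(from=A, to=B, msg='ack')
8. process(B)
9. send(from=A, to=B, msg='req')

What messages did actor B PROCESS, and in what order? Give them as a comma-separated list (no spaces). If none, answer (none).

After 1 (send(from=B, to=A, msg='hello')): A:[hello] B:[]
After 2 (process(A)): A:[] B:[]
After 3 (send(from=B, to=A, msg='bye')): A:[bye] B:[]
After 4 (send(from=A, to=B, msg='pong')): A:[bye] B:[pong]
After 5 (process(B)): A:[bye] B:[]
After 6 (process(A)): A:[] B:[]
After 7 (send(from=A, to=B, msg='ack')): A:[] B:[ack]
After 8 (process(B)): A:[] B:[]
After 9 (send(from=A, to=B, msg='req')): A:[] B:[req]

Answer: pong,ack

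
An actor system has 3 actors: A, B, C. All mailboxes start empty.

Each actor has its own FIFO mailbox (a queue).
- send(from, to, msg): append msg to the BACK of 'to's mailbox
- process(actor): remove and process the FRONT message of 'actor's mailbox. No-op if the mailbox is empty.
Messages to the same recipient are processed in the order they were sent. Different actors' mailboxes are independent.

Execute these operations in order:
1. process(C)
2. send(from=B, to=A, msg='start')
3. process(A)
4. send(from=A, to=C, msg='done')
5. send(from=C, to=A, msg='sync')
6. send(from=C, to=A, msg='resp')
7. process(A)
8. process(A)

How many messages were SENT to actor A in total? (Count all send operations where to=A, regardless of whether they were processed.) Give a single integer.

Answer: 3

Derivation:
After 1 (process(C)): A:[] B:[] C:[]
After 2 (send(from=B, to=A, msg='start')): A:[start] B:[] C:[]
After 3 (process(A)): A:[] B:[] C:[]
After 4 (send(from=A, to=C, msg='done')): A:[] B:[] C:[done]
After 5 (send(from=C, to=A, msg='sync')): A:[sync] B:[] C:[done]
After 6 (send(from=C, to=A, msg='resp')): A:[sync,resp] B:[] C:[done]
After 7 (process(A)): A:[resp] B:[] C:[done]
After 8 (process(A)): A:[] B:[] C:[done]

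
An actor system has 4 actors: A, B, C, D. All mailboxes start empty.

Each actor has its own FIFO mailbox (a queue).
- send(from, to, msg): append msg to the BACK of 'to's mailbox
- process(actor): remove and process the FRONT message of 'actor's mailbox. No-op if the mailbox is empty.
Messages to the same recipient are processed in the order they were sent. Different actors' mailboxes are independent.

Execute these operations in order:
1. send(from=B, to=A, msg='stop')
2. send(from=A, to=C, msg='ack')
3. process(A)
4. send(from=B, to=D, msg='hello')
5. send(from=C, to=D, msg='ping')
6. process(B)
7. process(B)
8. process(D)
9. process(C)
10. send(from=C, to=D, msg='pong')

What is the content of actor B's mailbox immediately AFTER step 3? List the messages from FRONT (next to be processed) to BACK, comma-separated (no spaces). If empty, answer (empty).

After 1 (send(from=B, to=A, msg='stop')): A:[stop] B:[] C:[] D:[]
After 2 (send(from=A, to=C, msg='ack')): A:[stop] B:[] C:[ack] D:[]
After 3 (process(A)): A:[] B:[] C:[ack] D:[]

(empty)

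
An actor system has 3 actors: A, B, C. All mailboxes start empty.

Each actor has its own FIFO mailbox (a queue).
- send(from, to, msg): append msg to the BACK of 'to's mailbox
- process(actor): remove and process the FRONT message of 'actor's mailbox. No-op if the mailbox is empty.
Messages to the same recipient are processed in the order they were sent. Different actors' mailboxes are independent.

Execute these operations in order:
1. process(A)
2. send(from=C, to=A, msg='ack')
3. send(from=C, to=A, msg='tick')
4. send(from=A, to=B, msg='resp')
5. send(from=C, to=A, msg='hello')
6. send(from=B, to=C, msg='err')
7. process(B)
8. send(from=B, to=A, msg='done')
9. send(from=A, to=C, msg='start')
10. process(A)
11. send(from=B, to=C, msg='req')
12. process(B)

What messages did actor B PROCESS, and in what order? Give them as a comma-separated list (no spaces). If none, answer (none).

Answer: resp

Derivation:
After 1 (process(A)): A:[] B:[] C:[]
After 2 (send(from=C, to=A, msg='ack')): A:[ack] B:[] C:[]
After 3 (send(from=C, to=A, msg='tick')): A:[ack,tick] B:[] C:[]
After 4 (send(from=A, to=B, msg='resp')): A:[ack,tick] B:[resp] C:[]
After 5 (send(from=C, to=A, msg='hello')): A:[ack,tick,hello] B:[resp] C:[]
After 6 (send(from=B, to=C, msg='err')): A:[ack,tick,hello] B:[resp] C:[err]
After 7 (process(B)): A:[ack,tick,hello] B:[] C:[err]
After 8 (send(from=B, to=A, msg='done')): A:[ack,tick,hello,done] B:[] C:[err]
After 9 (send(from=A, to=C, msg='start')): A:[ack,tick,hello,done] B:[] C:[err,start]
After 10 (process(A)): A:[tick,hello,done] B:[] C:[err,start]
After 11 (send(from=B, to=C, msg='req')): A:[tick,hello,done] B:[] C:[err,start,req]
After 12 (process(B)): A:[tick,hello,done] B:[] C:[err,start,req]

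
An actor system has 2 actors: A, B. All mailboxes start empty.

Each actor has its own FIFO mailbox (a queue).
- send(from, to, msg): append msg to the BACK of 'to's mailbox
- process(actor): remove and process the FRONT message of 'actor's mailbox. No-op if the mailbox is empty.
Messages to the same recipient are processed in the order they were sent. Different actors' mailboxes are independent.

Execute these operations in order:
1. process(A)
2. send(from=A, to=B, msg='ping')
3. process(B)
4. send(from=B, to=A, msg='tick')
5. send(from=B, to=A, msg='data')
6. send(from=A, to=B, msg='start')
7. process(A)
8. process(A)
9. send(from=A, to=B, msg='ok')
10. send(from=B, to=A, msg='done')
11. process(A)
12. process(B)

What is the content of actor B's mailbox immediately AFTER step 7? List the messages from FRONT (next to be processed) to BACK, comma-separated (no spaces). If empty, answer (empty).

After 1 (process(A)): A:[] B:[]
After 2 (send(from=A, to=B, msg='ping')): A:[] B:[ping]
After 3 (process(B)): A:[] B:[]
After 4 (send(from=B, to=A, msg='tick')): A:[tick] B:[]
After 5 (send(from=B, to=A, msg='data')): A:[tick,data] B:[]
After 6 (send(from=A, to=B, msg='start')): A:[tick,data] B:[start]
After 7 (process(A)): A:[data] B:[start]

start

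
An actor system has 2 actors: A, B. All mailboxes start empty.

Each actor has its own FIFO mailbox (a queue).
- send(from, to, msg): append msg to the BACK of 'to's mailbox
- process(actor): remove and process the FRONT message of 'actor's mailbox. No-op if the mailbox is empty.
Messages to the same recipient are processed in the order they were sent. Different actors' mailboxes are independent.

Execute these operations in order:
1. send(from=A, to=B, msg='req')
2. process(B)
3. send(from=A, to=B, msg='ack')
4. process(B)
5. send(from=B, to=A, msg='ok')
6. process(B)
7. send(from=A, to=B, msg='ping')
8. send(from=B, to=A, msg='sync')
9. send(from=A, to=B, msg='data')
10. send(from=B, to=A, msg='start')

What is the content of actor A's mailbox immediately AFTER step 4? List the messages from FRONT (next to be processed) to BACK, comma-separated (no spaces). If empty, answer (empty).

After 1 (send(from=A, to=B, msg='req')): A:[] B:[req]
After 2 (process(B)): A:[] B:[]
After 3 (send(from=A, to=B, msg='ack')): A:[] B:[ack]
After 4 (process(B)): A:[] B:[]

(empty)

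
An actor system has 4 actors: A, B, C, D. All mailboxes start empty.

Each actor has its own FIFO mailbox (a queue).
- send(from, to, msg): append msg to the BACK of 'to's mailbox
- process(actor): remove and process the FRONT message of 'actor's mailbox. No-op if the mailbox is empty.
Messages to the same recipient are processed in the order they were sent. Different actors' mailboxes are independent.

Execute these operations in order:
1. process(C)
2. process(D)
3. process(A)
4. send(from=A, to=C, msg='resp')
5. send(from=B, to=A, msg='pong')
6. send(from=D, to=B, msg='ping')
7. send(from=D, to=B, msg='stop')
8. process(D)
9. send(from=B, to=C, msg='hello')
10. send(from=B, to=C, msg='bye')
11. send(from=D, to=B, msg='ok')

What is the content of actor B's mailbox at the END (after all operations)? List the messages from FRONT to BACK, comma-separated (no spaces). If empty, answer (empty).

Answer: ping,stop,ok

Derivation:
After 1 (process(C)): A:[] B:[] C:[] D:[]
After 2 (process(D)): A:[] B:[] C:[] D:[]
After 3 (process(A)): A:[] B:[] C:[] D:[]
After 4 (send(from=A, to=C, msg='resp')): A:[] B:[] C:[resp] D:[]
After 5 (send(from=B, to=A, msg='pong')): A:[pong] B:[] C:[resp] D:[]
After 6 (send(from=D, to=B, msg='ping')): A:[pong] B:[ping] C:[resp] D:[]
After 7 (send(from=D, to=B, msg='stop')): A:[pong] B:[ping,stop] C:[resp] D:[]
After 8 (process(D)): A:[pong] B:[ping,stop] C:[resp] D:[]
After 9 (send(from=B, to=C, msg='hello')): A:[pong] B:[ping,stop] C:[resp,hello] D:[]
After 10 (send(from=B, to=C, msg='bye')): A:[pong] B:[ping,stop] C:[resp,hello,bye] D:[]
After 11 (send(from=D, to=B, msg='ok')): A:[pong] B:[ping,stop,ok] C:[resp,hello,bye] D:[]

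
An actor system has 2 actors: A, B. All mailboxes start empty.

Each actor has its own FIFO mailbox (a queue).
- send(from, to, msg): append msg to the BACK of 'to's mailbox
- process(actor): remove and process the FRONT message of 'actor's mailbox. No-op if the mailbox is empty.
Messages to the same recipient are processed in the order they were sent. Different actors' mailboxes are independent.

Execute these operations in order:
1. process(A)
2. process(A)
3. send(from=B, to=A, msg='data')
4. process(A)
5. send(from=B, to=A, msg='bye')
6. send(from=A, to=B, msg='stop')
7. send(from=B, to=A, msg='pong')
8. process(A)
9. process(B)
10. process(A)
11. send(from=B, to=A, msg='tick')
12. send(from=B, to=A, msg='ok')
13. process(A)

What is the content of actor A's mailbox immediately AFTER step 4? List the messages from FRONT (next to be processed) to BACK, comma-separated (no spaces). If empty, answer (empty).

After 1 (process(A)): A:[] B:[]
After 2 (process(A)): A:[] B:[]
After 3 (send(from=B, to=A, msg='data')): A:[data] B:[]
After 4 (process(A)): A:[] B:[]

(empty)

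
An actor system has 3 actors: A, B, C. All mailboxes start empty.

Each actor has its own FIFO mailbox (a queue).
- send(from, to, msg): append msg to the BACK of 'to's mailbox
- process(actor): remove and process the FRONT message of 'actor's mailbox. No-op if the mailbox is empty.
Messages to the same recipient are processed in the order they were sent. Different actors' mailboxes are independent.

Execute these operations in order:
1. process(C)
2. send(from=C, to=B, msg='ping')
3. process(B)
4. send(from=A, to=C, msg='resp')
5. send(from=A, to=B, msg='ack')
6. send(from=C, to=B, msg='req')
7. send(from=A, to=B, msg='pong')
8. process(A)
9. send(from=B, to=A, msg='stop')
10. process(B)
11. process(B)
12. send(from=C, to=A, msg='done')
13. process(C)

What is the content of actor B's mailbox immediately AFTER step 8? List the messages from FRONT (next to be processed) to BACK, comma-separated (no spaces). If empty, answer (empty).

After 1 (process(C)): A:[] B:[] C:[]
After 2 (send(from=C, to=B, msg='ping')): A:[] B:[ping] C:[]
After 3 (process(B)): A:[] B:[] C:[]
After 4 (send(from=A, to=C, msg='resp')): A:[] B:[] C:[resp]
After 5 (send(from=A, to=B, msg='ack')): A:[] B:[ack] C:[resp]
After 6 (send(from=C, to=B, msg='req')): A:[] B:[ack,req] C:[resp]
After 7 (send(from=A, to=B, msg='pong')): A:[] B:[ack,req,pong] C:[resp]
After 8 (process(A)): A:[] B:[ack,req,pong] C:[resp]

ack,req,pong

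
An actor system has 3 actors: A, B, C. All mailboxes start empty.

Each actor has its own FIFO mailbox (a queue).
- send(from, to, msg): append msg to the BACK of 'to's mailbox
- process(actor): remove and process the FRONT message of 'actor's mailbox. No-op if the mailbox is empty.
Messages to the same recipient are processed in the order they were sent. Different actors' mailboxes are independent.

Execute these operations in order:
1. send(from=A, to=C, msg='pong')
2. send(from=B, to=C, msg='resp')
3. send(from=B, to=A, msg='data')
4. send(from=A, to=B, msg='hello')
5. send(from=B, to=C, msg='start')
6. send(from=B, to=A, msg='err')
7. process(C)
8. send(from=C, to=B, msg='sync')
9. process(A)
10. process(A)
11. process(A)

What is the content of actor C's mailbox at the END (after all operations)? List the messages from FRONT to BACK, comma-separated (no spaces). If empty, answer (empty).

After 1 (send(from=A, to=C, msg='pong')): A:[] B:[] C:[pong]
After 2 (send(from=B, to=C, msg='resp')): A:[] B:[] C:[pong,resp]
After 3 (send(from=B, to=A, msg='data')): A:[data] B:[] C:[pong,resp]
After 4 (send(from=A, to=B, msg='hello')): A:[data] B:[hello] C:[pong,resp]
After 5 (send(from=B, to=C, msg='start')): A:[data] B:[hello] C:[pong,resp,start]
After 6 (send(from=B, to=A, msg='err')): A:[data,err] B:[hello] C:[pong,resp,start]
After 7 (process(C)): A:[data,err] B:[hello] C:[resp,start]
After 8 (send(from=C, to=B, msg='sync')): A:[data,err] B:[hello,sync] C:[resp,start]
After 9 (process(A)): A:[err] B:[hello,sync] C:[resp,start]
After 10 (process(A)): A:[] B:[hello,sync] C:[resp,start]
After 11 (process(A)): A:[] B:[hello,sync] C:[resp,start]

Answer: resp,start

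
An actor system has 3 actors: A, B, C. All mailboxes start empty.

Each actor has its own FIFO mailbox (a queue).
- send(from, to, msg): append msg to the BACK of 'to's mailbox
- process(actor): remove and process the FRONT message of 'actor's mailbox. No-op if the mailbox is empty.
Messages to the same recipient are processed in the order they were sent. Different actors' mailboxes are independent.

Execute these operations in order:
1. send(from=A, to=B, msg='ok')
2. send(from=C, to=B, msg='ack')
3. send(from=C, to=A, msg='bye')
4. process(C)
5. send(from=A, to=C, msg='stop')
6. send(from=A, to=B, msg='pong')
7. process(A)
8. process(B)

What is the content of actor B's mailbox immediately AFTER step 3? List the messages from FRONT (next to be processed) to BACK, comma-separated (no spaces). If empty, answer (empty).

After 1 (send(from=A, to=B, msg='ok')): A:[] B:[ok] C:[]
After 2 (send(from=C, to=B, msg='ack')): A:[] B:[ok,ack] C:[]
After 3 (send(from=C, to=A, msg='bye')): A:[bye] B:[ok,ack] C:[]

ok,ack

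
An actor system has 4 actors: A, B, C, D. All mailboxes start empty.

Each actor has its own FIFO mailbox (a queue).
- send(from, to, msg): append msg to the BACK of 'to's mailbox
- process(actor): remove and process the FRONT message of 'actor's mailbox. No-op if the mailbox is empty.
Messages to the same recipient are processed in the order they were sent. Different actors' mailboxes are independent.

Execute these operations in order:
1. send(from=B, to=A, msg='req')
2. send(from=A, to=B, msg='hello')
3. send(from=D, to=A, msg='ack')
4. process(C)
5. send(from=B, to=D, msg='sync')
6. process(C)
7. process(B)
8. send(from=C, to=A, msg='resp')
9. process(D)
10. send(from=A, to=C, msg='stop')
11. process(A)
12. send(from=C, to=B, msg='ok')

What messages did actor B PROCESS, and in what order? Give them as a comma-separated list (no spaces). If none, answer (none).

After 1 (send(from=B, to=A, msg='req')): A:[req] B:[] C:[] D:[]
After 2 (send(from=A, to=B, msg='hello')): A:[req] B:[hello] C:[] D:[]
After 3 (send(from=D, to=A, msg='ack')): A:[req,ack] B:[hello] C:[] D:[]
After 4 (process(C)): A:[req,ack] B:[hello] C:[] D:[]
After 5 (send(from=B, to=D, msg='sync')): A:[req,ack] B:[hello] C:[] D:[sync]
After 6 (process(C)): A:[req,ack] B:[hello] C:[] D:[sync]
After 7 (process(B)): A:[req,ack] B:[] C:[] D:[sync]
After 8 (send(from=C, to=A, msg='resp')): A:[req,ack,resp] B:[] C:[] D:[sync]
After 9 (process(D)): A:[req,ack,resp] B:[] C:[] D:[]
After 10 (send(from=A, to=C, msg='stop')): A:[req,ack,resp] B:[] C:[stop] D:[]
After 11 (process(A)): A:[ack,resp] B:[] C:[stop] D:[]
After 12 (send(from=C, to=B, msg='ok')): A:[ack,resp] B:[ok] C:[stop] D:[]

Answer: hello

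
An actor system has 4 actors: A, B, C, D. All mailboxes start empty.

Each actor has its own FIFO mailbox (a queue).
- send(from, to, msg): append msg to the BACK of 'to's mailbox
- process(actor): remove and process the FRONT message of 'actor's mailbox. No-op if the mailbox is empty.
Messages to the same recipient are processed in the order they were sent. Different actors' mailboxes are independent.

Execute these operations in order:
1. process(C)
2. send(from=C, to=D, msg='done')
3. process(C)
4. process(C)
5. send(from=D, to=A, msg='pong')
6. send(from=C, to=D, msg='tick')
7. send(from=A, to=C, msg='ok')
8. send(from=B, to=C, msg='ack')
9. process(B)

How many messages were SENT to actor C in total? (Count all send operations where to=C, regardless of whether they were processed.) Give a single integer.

After 1 (process(C)): A:[] B:[] C:[] D:[]
After 2 (send(from=C, to=D, msg='done')): A:[] B:[] C:[] D:[done]
After 3 (process(C)): A:[] B:[] C:[] D:[done]
After 4 (process(C)): A:[] B:[] C:[] D:[done]
After 5 (send(from=D, to=A, msg='pong')): A:[pong] B:[] C:[] D:[done]
After 6 (send(from=C, to=D, msg='tick')): A:[pong] B:[] C:[] D:[done,tick]
After 7 (send(from=A, to=C, msg='ok')): A:[pong] B:[] C:[ok] D:[done,tick]
After 8 (send(from=B, to=C, msg='ack')): A:[pong] B:[] C:[ok,ack] D:[done,tick]
After 9 (process(B)): A:[pong] B:[] C:[ok,ack] D:[done,tick]

Answer: 2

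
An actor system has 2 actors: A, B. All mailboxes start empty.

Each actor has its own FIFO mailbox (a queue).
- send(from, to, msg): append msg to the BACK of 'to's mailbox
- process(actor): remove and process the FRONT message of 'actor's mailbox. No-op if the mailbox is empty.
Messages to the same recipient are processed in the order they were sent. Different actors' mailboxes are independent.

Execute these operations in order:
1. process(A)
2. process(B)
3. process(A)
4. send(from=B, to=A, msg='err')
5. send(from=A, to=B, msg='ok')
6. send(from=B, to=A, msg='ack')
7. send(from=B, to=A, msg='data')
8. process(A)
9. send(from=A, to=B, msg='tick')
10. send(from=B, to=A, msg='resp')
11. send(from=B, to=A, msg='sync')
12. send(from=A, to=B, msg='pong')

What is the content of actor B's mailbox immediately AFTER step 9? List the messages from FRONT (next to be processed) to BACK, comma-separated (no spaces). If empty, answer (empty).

After 1 (process(A)): A:[] B:[]
After 2 (process(B)): A:[] B:[]
After 3 (process(A)): A:[] B:[]
After 4 (send(from=B, to=A, msg='err')): A:[err] B:[]
After 5 (send(from=A, to=B, msg='ok')): A:[err] B:[ok]
After 6 (send(from=B, to=A, msg='ack')): A:[err,ack] B:[ok]
After 7 (send(from=B, to=A, msg='data')): A:[err,ack,data] B:[ok]
After 8 (process(A)): A:[ack,data] B:[ok]
After 9 (send(from=A, to=B, msg='tick')): A:[ack,data] B:[ok,tick]

ok,tick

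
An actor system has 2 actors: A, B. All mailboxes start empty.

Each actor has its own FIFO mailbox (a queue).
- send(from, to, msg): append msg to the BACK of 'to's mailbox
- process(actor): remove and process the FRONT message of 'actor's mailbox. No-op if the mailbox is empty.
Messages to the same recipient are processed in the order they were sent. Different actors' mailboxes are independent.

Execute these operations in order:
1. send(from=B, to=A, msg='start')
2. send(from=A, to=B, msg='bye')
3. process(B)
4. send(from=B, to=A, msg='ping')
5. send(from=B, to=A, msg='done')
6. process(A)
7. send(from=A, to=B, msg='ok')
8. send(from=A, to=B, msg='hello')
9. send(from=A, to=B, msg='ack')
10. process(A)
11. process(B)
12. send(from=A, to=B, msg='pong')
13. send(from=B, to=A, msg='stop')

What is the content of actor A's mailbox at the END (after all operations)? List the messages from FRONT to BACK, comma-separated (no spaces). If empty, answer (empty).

Answer: done,stop

Derivation:
After 1 (send(from=B, to=A, msg='start')): A:[start] B:[]
After 2 (send(from=A, to=B, msg='bye')): A:[start] B:[bye]
After 3 (process(B)): A:[start] B:[]
After 4 (send(from=B, to=A, msg='ping')): A:[start,ping] B:[]
After 5 (send(from=B, to=A, msg='done')): A:[start,ping,done] B:[]
After 6 (process(A)): A:[ping,done] B:[]
After 7 (send(from=A, to=B, msg='ok')): A:[ping,done] B:[ok]
After 8 (send(from=A, to=B, msg='hello')): A:[ping,done] B:[ok,hello]
After 9 (send(from=A, to=B, msg='ack')): A:[ping,done] B:[ok,hello,ack]
After 10 (process(A)): A:[done] B:[ok,hello,ack]
After 11 (process(B)): A:[done] B:[hello,ack]
After 12 (send(from=A, to=B, msg='pong')): A:[done] B:[hello,ack,pong]
After 13 (send(from=B, to=A, msg='stop')): A:[done,stop] B:[hello,ack,pong]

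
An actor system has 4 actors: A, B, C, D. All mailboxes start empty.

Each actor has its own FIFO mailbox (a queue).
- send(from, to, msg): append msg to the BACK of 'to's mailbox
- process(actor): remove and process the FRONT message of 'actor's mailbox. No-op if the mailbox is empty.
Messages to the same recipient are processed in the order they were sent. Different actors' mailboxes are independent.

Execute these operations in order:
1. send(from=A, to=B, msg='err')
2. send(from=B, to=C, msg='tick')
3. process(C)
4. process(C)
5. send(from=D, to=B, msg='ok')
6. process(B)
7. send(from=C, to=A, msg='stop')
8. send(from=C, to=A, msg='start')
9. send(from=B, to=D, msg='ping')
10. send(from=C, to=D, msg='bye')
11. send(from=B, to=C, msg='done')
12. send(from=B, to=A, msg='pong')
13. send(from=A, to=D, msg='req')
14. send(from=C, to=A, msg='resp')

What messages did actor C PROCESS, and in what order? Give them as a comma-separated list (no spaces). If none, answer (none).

Answer: tick

Derivation:
After 1 (send(from=A, to=B, msg='err')): A:[] B:[err] C:[] D:[]
After 2 (send(from=B, to=C, msg='tick')): A:[] B:[err] C:[tick] D:[]
After 3 (process(C)): A:[] B:[err] C:[] D:[]
After 4 (process(C)): A:[] B:[err] C:[] D:[]
After 5 (send(from=D, to=B, msg='ok')): A:[] B:[err,ok] C:[] D:[]
After 6 (process(B)): A:[] B:[ok] C:[] D:[]
After 7 (send(from=C, to=A, msg='stop')): A:[stop] B:[ok] C:[] D:[]
After 8 (send(from=C, to=A, msg='start')): A:[stop,start] B:[ok] C:[] D:[]
After 9 (send(from=B, to=D, msg='ping')): A:[stop,start] B:[ok] C:[] D:[ping]
After 10 (send(from=C, to=D, msg='bye')): A:[stop,start] B:[ok] C:[] D:[ping,bye]
After 11 (send(from=B, to=C, msg='done')): A:[stop,start] B:[ok] C:[done] D:[ping,bye]
After 12 (send(from=B, to=A, msg='pong')): A:[stop,start,pong] B:[ok] C:[done] D:[ping,bye]
After 13 (send(from=A, to=D, msg='req')): A:[stop,start,pong] B:[ok] C:[done] D:[ping,bye,req]
After 14 (send(from=C, to=A, msg='resp')): A:[stop,start,pong,resp] B:[ok] C:[done] D:[ping,bye,req]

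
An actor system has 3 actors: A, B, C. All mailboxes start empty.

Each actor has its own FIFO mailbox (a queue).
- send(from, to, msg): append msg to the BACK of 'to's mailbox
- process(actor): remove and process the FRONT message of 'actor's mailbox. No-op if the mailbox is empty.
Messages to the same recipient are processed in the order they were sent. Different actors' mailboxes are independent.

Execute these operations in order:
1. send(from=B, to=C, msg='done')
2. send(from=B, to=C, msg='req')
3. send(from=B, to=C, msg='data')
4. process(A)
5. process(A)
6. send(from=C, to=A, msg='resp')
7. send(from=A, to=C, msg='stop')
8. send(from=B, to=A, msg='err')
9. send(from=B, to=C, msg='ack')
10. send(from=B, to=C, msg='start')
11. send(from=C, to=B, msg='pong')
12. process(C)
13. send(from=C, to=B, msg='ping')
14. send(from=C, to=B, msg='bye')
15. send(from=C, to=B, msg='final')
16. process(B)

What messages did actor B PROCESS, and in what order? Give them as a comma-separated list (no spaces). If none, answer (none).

After 1 (send(from=B, to=C, msg='done')): A:[] B:[] C:[done]
After 2 (send(from=B, to=C, msg='req')): A:[] B:[] C:[done,req]
After 3 (send(from=B, to=C, msg='data')): A:[] B:[] C:[done,req,data]
After 4 (process(A)): A:[] B:[] C:[done,req,data]
After 5 (process(A)): A:[] B:[] C:[done,req,data]
After 6 (send(from=C, to=A, msg='resp')): A:[resp] B:[] C:[done,req,data]
After 7 (send(from=A, to=C, msg='stop')): A:[resp] B:[] C:[done,req,data,stop]
After 8 (send(from=B, to=A, msg='err')): A:[resp,err] B:[] C:[done,req,data,stop]
After 9 (send(from=B, to=C, msg='ack')): A:[resp,err] B:[] C:[done,req,data,stop,ack]
After 10 (send(from=B, to=C, msg='start')): A:[resp,err] B:[] C:[done,req,data,stop,ack,start]
After 11 (send(from=C, to=B, msg='pong')): A:[resp,err] B:[pong] C:[done,req,data,stop,ack,start]
After 12 (process(C)): A:[resp,err] B:[pong] C:[req,data,stop,ack,start]
After 13 (send(from=C, to=B, msg='ping')): A:[resp,err] B:[pong,ping] C:[req,data,stop,ack,start]
After 14 (send(from=C, to=B, msg='bye')): A:[resp,err] B:[pong,ping,bye] C:[req,data,stop,ack,start]
After 15 (send(from=C, to=B, msg='final')): A:[resp,err] B:[pong,ping,bye,final] C:[req,data,stop,ack,start]
After 16 (process(B)): A:[resp,err] B:[ping,bye,final] C:[req,data,stop,ack,start]

Answer: pong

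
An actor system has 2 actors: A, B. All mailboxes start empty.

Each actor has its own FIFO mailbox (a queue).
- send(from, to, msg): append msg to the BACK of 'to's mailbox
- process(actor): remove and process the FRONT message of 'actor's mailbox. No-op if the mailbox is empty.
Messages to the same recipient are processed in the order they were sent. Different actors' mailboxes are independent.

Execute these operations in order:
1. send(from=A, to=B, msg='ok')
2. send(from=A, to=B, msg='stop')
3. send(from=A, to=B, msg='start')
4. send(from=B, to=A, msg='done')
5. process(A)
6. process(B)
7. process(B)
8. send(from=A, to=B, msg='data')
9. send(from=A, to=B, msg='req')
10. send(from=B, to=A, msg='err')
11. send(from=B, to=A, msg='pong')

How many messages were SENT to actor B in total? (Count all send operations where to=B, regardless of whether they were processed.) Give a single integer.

After 1 (send(from=A, to=B, msg='ok')): A:[] B:[ok]
After 2 (send(from=A, to=B, msg='stop')): A:[] B:[ok,stop]
After 3 (send(from=A, to=B, msg='start')): A:[] B:[ok,stop,start]
After 4 (send(from=B, to=A, msg='done')): A:[done] B:[ok,stop,start]
After 5 (process(A)): A:[] B:[ok,stop,start]
After 6 (process(B)): A:[] B:[stop,start]
After 7 (process(B)): A:[] B:[start]
After 8 (send(from=A, to=B, msg='data')): A:[] B:[start,data]
After 9 (send(from=A, to=B, msg='req')): A:[] B:[start,data,req]
After 10 (send(from=B, to=A, msg='err')): A:[err] B:[start,data,req]
After 11 (send(from=B, to=A, msg='pong')): A:[err,pong] B:[start,data,req]

Answer: 5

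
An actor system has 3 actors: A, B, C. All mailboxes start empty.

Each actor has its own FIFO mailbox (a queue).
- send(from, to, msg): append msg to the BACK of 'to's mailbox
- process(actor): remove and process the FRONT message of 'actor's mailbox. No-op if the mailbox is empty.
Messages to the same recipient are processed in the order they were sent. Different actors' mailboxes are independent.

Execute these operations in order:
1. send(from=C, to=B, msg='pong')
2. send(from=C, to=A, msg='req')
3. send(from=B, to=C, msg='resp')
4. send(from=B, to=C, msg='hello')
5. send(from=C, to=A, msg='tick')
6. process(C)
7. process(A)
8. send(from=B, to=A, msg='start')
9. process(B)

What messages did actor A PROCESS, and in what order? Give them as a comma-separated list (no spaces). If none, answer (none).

Answer: req

Derivation:
After 1 (send(from=C, to=B, msg='pong')): A:[] B:[pong] C:[]
After 2 (send(from=C, to=A, msg='req')): A:[req] B:[pong] C:[]
After 3 (send(from=B, to=C, msg='resp')): A:[req] B:[pong] C:[resp]
After 4 (send(from=B, to=C, msg='hello')): A:[req] B:[pong] C:[resp,hello]
After 5 (send(from=C, to=A, msg='tick')): A:[req,tick] B:[pong] C:[resp,hello]
After 6 (process(C)): A:[req,tick] B:[pong] C:[hello]
After 7 (process(A)): A:[tick] B:[pong] C:[hello]
After 8 (send(from=B, to=A, msg='start')): A:[tick,start] B:[pong] C:[hello]
After 9 (process(B)): A:[tick,start] B:[] C:[hello]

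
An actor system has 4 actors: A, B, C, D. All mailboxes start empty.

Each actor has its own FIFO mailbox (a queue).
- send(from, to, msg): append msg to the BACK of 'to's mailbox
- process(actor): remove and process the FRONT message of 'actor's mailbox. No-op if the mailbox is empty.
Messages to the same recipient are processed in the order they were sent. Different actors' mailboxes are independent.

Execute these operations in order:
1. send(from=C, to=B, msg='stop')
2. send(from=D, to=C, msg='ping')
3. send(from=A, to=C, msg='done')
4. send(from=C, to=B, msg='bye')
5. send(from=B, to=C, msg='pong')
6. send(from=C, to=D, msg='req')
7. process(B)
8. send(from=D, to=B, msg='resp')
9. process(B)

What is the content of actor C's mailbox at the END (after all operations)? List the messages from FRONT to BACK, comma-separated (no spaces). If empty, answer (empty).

After 1 (send(from=C, to=B, msg='stop')): A:[] B:[stop] C:[] D:[]
After 2 (send(from=D, to=C, msg='ping')): A:[] B:[stop] C:[ping] D:[]
After 3 (send(from=A, to=C, msg='done')): A:[] B:[stop] C:[ping,done] D:[]
After 4 (send(from=C, to=B, msg='bye')): A:[] B:[stop,bye] C:[ping,done] D:[]
After 5 (send(from=B, to=C, msg='pong')): A:[] B:[stop,bye] C:[ping,done,pong] D:[]
After 6 (send(from=C, to=D, msg='req')): A:[] B:[stop,bye] C:[ping,done,pong] D:[req]
After 7 (process(B)): A:[] B:[bye] C:[ping,done,pong] D:[req]
After 8 (send(from=D, to=B, msg='resp')): A:[] B:[bye,resp] C:[ping,done,pong] D:[req]
After 9 (process(B)): A:[] B:[resp] C:[ping,done,pong] D:[req]

Answer: ping,done,pong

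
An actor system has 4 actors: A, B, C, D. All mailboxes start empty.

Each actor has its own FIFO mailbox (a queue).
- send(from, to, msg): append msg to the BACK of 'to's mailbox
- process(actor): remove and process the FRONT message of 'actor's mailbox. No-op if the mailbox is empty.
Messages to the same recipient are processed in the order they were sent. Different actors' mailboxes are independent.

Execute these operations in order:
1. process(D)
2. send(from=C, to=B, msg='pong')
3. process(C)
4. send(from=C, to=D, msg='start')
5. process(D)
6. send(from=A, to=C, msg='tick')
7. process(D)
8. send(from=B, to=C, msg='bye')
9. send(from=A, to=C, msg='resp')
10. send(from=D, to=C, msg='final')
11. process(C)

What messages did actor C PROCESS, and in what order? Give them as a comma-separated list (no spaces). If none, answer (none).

Answer: tick

Derivation:
After 1 (process(D)): A:[] B:[] C:[] D:[]
After 2 (send(from=C, to=B, msg='pong')): A:[] B:[pong] C:[] D:[]
After 3 (process(C)): A:[] B:[pong] C:[] D:[]
After 4 (send(from=C, to=D, msg='start')): A:[] B:[pong] C:[] D:[start]
After 5 (process(D)): A:[] B:[pong] C:[] D:[]
After 6 (send(from=A, to=C, msg='tick')): A:[] B:[pong] C:[tick] D:[]
After 7 (process(D)): A:[] B:[pong] C:[tick] D:[]
After 8 (send(from=B, to=C, msg='bye')): A:[] B:[pong] C:[tick,bye] D:[]
After 9 (send(from=A, to=C, msg='resp')): A:[] B:[pong] C:[tick,bye,resp] D:[]
After 10 (send(from=D, to=C, msg='final')): A:[] B:[pong] C:[tick,bye,resp,final] D:[]
After 11 (process(C)): A:[] B:[pong] C:[bye,resp,final] D:[]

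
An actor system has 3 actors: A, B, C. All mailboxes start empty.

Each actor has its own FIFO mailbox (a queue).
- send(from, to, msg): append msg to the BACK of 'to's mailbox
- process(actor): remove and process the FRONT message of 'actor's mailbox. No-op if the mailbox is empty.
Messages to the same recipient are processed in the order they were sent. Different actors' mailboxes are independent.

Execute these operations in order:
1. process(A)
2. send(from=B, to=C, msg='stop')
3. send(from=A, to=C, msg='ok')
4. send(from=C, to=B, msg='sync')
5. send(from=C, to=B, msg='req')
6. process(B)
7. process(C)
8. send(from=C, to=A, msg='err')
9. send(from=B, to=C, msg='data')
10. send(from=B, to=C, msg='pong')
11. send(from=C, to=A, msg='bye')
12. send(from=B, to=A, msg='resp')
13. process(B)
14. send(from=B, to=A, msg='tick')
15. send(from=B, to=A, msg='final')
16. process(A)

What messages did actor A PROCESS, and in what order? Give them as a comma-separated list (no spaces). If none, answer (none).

Answer: err

Derivation:
After 1 (process(A)): A:[] B:[] C:[]
After 2 (send(from=B, to=C, msg='stop')): A:[] B:[] C:[stop]
After 3 (send(from=A, to=C, msg='ok')): A:[] B:[] C:[stop,ok]
After 4 (send(from=C, to=B, msg='sync')): A:[] B:[sync] C:[stop,ok]
After 5 (send(from=C, to=B, msg='req')): A:[] B:[sync,req] C:[stop,ok]
After 6 (process(B)): A:[] B:[req] C:[stop,ok]
After 7 (process(C)): A:[] B:[req] C:[ok]
After 8 (send(from=C, to=A, msg='err')): A:[err] B:[req] C:[ok]
After 9 (send(from=B, to=C, msg='data')): A:[err] B:[req] C:[ok,data]
After 10 (send(from=B, to=C, msg='pong')): A:[err] B:[req] C:[ok,data,pong]
After 11 (send(from=C, to=A, msg='bye')): A:[err,bye] B:[req] C:[ok,data,pong]
After 12 (send(from=B, to=A, msg='resp')): A:[err,bye,resp] B:[req] C:[ok,data,pong]
After 13 (process(B)): A:[err,bye,resp] B:[] C:[ok,data,pong]
After 14 (send(from=B, to=A, msg='tick')): A:[err,bye,resp,tick] B:[] C:[ok,data,pong]
After 15 (send(from=B, to=A, msg='final')): A:[err,bye,resp,tick,final] B:[] C:[ok,data,pong]
After 16 (process(A)): A:[bye,resp,tick,final] B:[] C:[ok,data,pong]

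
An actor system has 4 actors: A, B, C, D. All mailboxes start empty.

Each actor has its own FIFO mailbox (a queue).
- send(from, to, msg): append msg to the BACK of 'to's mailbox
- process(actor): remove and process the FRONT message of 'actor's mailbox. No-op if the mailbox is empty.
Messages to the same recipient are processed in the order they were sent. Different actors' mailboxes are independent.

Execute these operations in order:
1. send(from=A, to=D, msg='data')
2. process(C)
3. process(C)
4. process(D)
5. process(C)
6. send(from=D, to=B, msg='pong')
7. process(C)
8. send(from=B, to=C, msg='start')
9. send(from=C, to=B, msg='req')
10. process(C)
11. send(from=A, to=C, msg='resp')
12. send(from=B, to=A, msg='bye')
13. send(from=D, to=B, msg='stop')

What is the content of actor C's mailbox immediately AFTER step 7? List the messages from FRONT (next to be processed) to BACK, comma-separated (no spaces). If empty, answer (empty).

After 1 (send(from=A, to=D, msg='data')): A:[] B:[] C:[] D:[data]
After 2 (process(C)): A:[] B:[] C:[] D:[data]
After 3 (process(C)): A:[] B:[] C:[] D:[data]
After 4 (process(D)): A:[] B:[] C:[] D:[]
After 5 (process(C)): A:[] B:[] C:[] D:[]
After 6 (send(from=D, to=B, msg='pong')): A:[] B:[pong] C:[] D:[]
After 7 (process(C)): A:[] B:[pong] C:[] D:[]

(empty)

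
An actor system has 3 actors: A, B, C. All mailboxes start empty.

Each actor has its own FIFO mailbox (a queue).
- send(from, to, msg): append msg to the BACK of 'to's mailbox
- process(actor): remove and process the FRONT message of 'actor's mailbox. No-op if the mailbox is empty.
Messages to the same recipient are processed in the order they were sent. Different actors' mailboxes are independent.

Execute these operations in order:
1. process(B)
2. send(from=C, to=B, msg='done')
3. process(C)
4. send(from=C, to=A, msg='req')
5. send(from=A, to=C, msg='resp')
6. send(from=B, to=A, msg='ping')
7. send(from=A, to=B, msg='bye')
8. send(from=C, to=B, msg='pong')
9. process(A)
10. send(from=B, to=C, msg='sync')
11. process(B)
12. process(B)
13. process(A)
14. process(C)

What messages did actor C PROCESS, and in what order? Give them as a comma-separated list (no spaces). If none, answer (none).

After 1 (process(B)): A:[] B:[] C:[]
After 2 (send(from=C, to=B, msg='done')): A:[] B:[done] C:[]
After 3 (process(C)): A:[] B:[done] C:[]
After 4 (send(from=C, to=A, msg='req')): A:[req] B:[done] C:[]
After 5 (send(from=A, to=C, msg='resp')): A:[req] B:[done] C:[resp]
After 6 (send(from=B, to=A, msg='ping')): A:[req,ping] B:[done] C:[resp]
After 7 (send(from=A, to=B, msg='bye')): A:[req,ping] B:[done,bye] C:[resp]
After 8 (send(from=C, to=B, msg='pong')): A:[req,ping] B:[done,bye,pong] C:[resp]
After 9 (process(A)): A:[ping] B:[done,bye,pong] C:[resp]
After 10 (send(from=B, to=C, msg='sync')): A:[ping] B:[done,bye,pong] C:[resp,sync]
After 11 (process(B)): A:[ping] B:[bye,pong] C:[resp,sync]
After 12 (process(B)): A:[ping] B:[pong] C:[resp,sync]
After 13 (process(A)): A:[] B:[pong] C:[resp,sync]
After 14 (process(C)): A:[] B:[pong] C:[sync]

Answer: resp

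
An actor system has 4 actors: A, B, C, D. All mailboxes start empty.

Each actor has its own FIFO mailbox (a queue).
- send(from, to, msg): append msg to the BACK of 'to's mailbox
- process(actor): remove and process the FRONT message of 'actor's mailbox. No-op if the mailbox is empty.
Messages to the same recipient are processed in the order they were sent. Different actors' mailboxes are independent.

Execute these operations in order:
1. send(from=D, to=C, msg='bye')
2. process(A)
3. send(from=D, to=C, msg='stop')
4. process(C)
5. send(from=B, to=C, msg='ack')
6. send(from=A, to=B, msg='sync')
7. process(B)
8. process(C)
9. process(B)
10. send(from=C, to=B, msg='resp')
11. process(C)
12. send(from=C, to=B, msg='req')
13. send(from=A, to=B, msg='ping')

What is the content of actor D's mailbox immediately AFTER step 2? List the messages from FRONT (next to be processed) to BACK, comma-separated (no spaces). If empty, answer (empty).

After 1 (send(from=D, to=C, msg='bye')): A:[] B:[] C:[bye] D:[]
After 2 (process(A)): A:[] B:[] C:[bye] D:[]

(empty)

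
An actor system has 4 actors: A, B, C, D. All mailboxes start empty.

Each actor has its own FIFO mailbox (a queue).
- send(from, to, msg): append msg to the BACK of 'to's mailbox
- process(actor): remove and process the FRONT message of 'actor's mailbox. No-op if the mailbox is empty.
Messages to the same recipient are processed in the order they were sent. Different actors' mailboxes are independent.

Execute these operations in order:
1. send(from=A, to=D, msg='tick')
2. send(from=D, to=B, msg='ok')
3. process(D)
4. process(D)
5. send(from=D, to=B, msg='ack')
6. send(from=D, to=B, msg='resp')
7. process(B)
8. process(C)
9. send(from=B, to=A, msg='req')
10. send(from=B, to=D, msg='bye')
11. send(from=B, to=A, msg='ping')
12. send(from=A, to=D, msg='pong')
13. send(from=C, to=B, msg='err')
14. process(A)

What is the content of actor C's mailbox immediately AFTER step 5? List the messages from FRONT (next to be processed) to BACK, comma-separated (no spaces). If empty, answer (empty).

After 1 (send(from=A, to=D, msg='tick')): A:[] B:[] C:[] D:[tick]
After 2 (send(from=D, to=B, msg='ok')): A:[] B:[ok] C:[] D:[tick]
After 3 (process(D)): A:[] B:[ok] C:[] D:[]
After 4 (process(D)): A:[] B:[ok] C:[] D:[]
After 5 (send(from=D, to=B, msg='ack')): A:[] B:[ok,ack] C:[] D:[]

(empty)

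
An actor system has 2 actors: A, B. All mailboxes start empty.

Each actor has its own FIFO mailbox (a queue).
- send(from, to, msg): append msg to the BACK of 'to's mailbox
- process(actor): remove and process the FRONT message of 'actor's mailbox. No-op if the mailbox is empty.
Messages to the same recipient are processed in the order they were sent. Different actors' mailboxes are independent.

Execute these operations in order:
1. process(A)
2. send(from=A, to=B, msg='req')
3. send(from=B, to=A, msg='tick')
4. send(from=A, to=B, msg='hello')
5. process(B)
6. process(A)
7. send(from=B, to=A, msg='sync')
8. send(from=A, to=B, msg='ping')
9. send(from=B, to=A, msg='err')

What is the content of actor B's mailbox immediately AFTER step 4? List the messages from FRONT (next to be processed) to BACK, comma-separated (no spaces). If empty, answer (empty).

After 1 (process(A)): A:[] B:[]
After 2 (send(from=A, to=B, msg='req')): A:[] B:[req]
After 3 (send(from=B, to=A, msg='tick')): A:[tick] B:[req]
After 4 (send(from=A, to=B, msg='hello')): A:[tick] B:[req,hello]

req,hello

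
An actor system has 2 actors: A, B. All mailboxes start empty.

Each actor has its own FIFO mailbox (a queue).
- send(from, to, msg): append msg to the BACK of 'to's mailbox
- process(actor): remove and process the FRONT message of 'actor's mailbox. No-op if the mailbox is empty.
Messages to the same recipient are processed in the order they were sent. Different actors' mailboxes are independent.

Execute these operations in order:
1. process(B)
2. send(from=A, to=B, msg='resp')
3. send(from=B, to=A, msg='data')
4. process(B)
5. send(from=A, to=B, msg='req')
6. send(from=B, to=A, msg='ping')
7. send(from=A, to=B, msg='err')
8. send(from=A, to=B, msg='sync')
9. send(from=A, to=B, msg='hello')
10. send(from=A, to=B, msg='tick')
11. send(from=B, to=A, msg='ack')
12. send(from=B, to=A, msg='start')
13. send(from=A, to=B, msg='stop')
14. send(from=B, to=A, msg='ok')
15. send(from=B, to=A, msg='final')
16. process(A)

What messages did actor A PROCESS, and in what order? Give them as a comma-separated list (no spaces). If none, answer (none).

After 1 (process(B)): A:[] B:[]
After 2 (send(from=A, to=B, msg='resp')): A:[] B:[resp]
After 3 (send(from=B, to=A, msg='data')): A:[data] B:[resp]
After 4 (process(B)): A:[data] B:[]
After 5 (send(from=A, to=B, msg='req')): A:[data] B:[req]
After 6 (send(from=B, to=A, msg='ping')): A:[data,ping] B:[req]
After 7 (send(from=A, to=B, msg='err')): A:[data,ping] B:[req,err]
After 8 (send(from=A, to=B, msg='sync')): A:[data,ping] B:[req,err,sync]
After 9 (send(from=A, to=B, msg='hello')): A:[data,ping] B:[req,err,sync,hello]
After 10 (send(from=A, to=B, msg='tick')): A:[data,ping] B:[req,err,sync,hello,tick]
After 11 (send(from=B, to=A, msg='ack')): A:[data,ping,ack] B:[req,err,sync,hello,tick]
After 12 (send(from=B, to=A, msg='start')): A:[data,ping,ack,start] B:[req,err,sync,hello,tick]
After 13 (send(from=A, to=B, msg='stop')): A:[data,ping,ack,start] B:[req,err,sync,hello,tick,stop]
After 14 (send(from=B, to=A, msg='ok')): A:[data,ping,ack,start,ok] B:[req,err,sync,hello,tick,stop]
After 15 (send(from=B, to=A, msg='final')): A:[data,ping,ack,start,ok,final] B:[req,err,sync,hello,tick,stop]
After 16 (process(A)): A:[ping,ack,start,ok,final] B:[req,err,sync,hello,tick,stop]

Answer: data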